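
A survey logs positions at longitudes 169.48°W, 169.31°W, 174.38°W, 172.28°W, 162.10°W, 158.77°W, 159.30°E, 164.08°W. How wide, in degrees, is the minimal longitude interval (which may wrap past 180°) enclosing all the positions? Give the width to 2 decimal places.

Sort the longitudes: -174.38°, -172.28°, -169.48°, -169.31°, -164.08°, -162.10°, -158.77°, +159.30°.
Eastward gaps between consecutive values (wrapping around): 2.10°, 2.80°, 0.17°, 5.23°, 1.98°, 3.33°, 318.07°, 26.32°.
Largest gap = 318.07° ⇒ minimal covering band is its complement: 360° − 318.07° = 41.93°.
Band runs from +159.30° eastward to -158.77°, crossing the antimeridian.

41.93°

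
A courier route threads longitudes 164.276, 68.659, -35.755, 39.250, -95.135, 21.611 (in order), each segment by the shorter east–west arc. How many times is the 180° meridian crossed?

Leg 1: +164.276° → +68.659°, shortest Δλ = -95.617° (west) — does not cross 180°.
Leg 2: +68.659° → -35.755°, shortest Δλ = -104.414° (west) — does not cross 180°.
Leg 3: -35.755° → +39.250°, shortest Δλ = 75.005° (east) — does not cross 180°.
Leg 4: +39.250° → -95.135°, shortest Δλ = -134.385° (west) — does not cross 180°.
Leg 5: -95.135° → +21.611°, shortest Δλ = 116.746° (east) — does not cross 180°.
Total crossings: 0.

0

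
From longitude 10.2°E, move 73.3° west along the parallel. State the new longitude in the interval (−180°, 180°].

Start at +10.2°; shift −73.3° → -63.1°.
-63.1° already lies in (−180°, 180°].

63.1°W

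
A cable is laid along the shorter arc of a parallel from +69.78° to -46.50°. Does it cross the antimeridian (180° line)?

Signed shortest Δλ = ((-46.50 − 69.78 + 180) mod 360) − 180 = -116.28°.
Going west by 116.28° from +69.78° reaches -46.50° without touching 180°.

No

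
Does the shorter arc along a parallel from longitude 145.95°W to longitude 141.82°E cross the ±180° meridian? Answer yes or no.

Yes

Naïve |141.82 − -145.95| = 287.77° > 180°, so the shorter arc goes the other way round — across 180°.
Signed shortest Δλ = ((141.82 − -145.95 + 180) mod 360) − 180 = -72.23°.
Going west by 72.23° from -145.95° passes through 180° before reaching +141.82°.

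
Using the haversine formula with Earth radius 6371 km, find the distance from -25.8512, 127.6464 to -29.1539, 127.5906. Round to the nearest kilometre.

Δλ = 127.5906 − 127.6464 = -0.0558°.
Δφ = -29.1539 − -25.8512 = -3.3027°.
a = sin²(Δφ/2) + cos φ₁ · cos φ₂ · sin²(Δλ/2) = 0.000831.
c = 2·atan2(√a, √(1−a)) = 0.05765 rad → d = 6371·c ≈ 367.28 km.

367 km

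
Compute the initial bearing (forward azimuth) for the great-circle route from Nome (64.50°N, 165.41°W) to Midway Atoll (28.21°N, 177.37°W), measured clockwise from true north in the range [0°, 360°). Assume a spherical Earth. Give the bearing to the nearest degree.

Δλ = -177.37 − -165.41 = -11.96°.
θ = atan2( sin Δλ · cos φ₂ , cos φ₁ · sin φ₂ − sin φ₁ · cos φ₂ · cos Δλ )
  = atan2(-0.18261, -0.57461) = -162.369° → normalised to [0°, 360°): 197.631°.

198°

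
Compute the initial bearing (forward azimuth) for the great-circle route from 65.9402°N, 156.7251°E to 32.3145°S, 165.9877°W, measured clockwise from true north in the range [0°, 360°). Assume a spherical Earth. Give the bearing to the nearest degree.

148°

Δλ = -165.9877 − 156.7251 = -322.7128°; wrapped into (−180°, 180°]: 37.2872°.
θ = atan2( sin Δλ · cos φ₂ , cos φ₁ · sin φ₂ − sin φ₁ · cos φ₂ · cos Δλ )
  = atan2(0.51199, -0.83191) = 148.390° → normalised to [0°, 360°): 148.390°.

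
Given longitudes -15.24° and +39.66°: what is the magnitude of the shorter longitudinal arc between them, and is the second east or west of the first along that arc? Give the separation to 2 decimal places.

54.90° east

Raw difference: 39.66 − -15.24 = 54.9°.
Normalise into (−180°, 180°]: 54.9° stays 54.9°.
Positive ⇒ the second point lies to the east; separation 54.90°.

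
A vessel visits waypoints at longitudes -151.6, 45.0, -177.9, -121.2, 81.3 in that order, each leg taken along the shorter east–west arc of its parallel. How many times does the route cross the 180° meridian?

Leg 1: -151.6° → +45.0°, shortest Δλ = -163.4° (west) — crosses 180°.
Leg 2: +45.0° → -177.9°, shortest Δλ = 137.1° (east) — crosses 180°.
Leg 3: -177.9° → -121.2°, shortest Δλ = 56.7° (east) — does not cross 180°.
Leg 4: -121.2° → +81.3°, shortest Δλ = -157.5° (west) — crosses 180°.
Total crossings: 3.

3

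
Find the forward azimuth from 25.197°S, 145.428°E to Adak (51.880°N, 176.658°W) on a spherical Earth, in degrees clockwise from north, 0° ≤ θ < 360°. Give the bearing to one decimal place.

Δλ = -176.658 − 145.428 = -322.086°; wrapped into (−180°, 180°]: 37.914°.
θ = atan2( sin Δλ · cos φ₂ , cos φ₁ · sin φ₂ − sin φ₁ · cos φ₂ · cos Δλ )
  = atan2(0.37932, 0.91920) = 22.424° → normalised to [0°, 360°): 22.424°.

22.4°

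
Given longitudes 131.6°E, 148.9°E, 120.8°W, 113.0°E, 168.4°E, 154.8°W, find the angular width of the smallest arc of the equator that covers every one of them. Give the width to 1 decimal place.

126.2°

Sort the longitudes: -154.8°, -120.8°, +113.0°, +131.6°, +148.9°, +168.4°.
Eastward gaps between consecutive values (wrapping around): 34.0°, 233.8°, 18.6°, 17.3°, 19.5°, 36.8°.
Largest gap = 233.8° ⇒ minimal covering band is its complement: 360° − 233.8° = 126.2°.
Band runs from +113.0° eastward to -120.8°, crossing the antimeridian.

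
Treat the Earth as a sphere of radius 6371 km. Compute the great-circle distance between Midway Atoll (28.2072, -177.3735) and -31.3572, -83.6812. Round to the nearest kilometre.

Δλ = -83.6812 − -177.3735 = 93.6923°.
Δφ = -31.3572 − 28.2072 = -59.5644°.
a = sin²(Δφ/2) + cos φ₁ · cos φ₂ · sin²(Δλ/2) = 0.647211.
c = 2·atan2(√a, √(1−a)) = 1.86965 rad → d = 6371·c ≈ 11911.52 km.

11912 km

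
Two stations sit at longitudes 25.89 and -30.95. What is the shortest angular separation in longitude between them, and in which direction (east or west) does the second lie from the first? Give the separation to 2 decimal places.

56.84° west

Raw difference: -30.95 − 25.89 = -56.84°.
Normalise into (−180°, 180°]: -56.84° stays -56.84°.
Negative ⇒ the second point lies to the west; separation 56.84°.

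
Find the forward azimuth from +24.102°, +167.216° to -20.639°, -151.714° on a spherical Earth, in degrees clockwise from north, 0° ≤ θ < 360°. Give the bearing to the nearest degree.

Δλ = -151.714 − 167.216 = -318.930°; wrapped into (−180°, 180°]: 41.070°.
θ = atan2( sin Δλ · cos φ₂ , cos φ₁ · sin φ₂ − sin φ₁ · cos φ₂ · cos Δλ )
  = atan2(0.61482, -0.60986) = 134.768° → normalised to [0°, 360°): 134.768°.

135°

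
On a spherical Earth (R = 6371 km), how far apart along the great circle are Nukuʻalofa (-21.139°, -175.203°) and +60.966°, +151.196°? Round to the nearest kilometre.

Δλ = 151.196 − -175.203 = 326.399°; wrapped into (−180°, 180°]: -33.601°.
Δφ = 60.966 − -21.139 = 82.105°.
a = sin²(Δφ/2) + cos φ₁ · cos φ₂ · sin²(Δλ/2) = 0.469139.
c = 2·atan2(√a, √(1−a)) = 1.50903 rad → d = 6371·c ≈ 9614.06 km.

9614 km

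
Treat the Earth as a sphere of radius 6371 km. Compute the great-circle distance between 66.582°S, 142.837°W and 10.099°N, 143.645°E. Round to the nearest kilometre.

Δλ = 143.645 − -142.837 = 286.482°; wrapped into (−180°, 180°]: -73.518°.
Δφ = 10.099 − -66.582 = 76.681°.
a = sin²(Δφ/2) + cos φ₁ · cos φ₂ · sin²(Δλ/2) = 0.524947.
c = 2·atan2(√a, √(1−a)) = 1.62071 rad → d = 6371·c ≈ 10325.55 km.

10326 km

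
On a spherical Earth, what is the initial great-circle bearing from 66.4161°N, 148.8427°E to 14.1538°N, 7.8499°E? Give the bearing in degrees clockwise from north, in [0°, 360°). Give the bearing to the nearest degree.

322°

Δλ = 7.8499 − 148.8427 = -140.9928°.
θ = atan2( sin Δλ · cos φ₂ , cos φ₁ · sin φ₂ − sin φ₁ · cos φ₂ · cos Δλ )
  = atan2(-0.61031, 0.78838) = -37.745° → normalised to [0°, 360°): 322.255°.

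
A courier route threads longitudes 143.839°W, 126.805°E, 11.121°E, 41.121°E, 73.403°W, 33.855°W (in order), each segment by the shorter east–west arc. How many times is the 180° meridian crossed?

1

Leg 1: -143.839° → +126.805°, shortest Δλ = -89.356° (west) — crosses 180°.
Leg 2: +126.805° → +11.121°, shortest Δλ = -115.684° (west) — does not cross 180°.
Leg 3: +11.121° → +41.121°, shortest Δλ = 30.0° (east) — does not cross 180°.
Leg 4: +41.121° → -73.403°, shortest Δλ = -114.524° (west) — does not cross 180°.
Leg 5: -73.403° → -33.855°, shortest Δλ = 39.548° (east) — does not cross 180°.
Total crossings: 1.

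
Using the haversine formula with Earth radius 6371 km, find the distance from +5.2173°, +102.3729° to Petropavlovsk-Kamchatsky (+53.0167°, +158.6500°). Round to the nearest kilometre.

Δλ = 158.6500 − 102.3729 = 56.2771°.
Δφ = 53.0167 − 5.2173 = 47.7994°.
a = sin²(Δφ/2) + cos φ₁ · cos φ₂ · sin²(Δλ/2) = 0.297380.
c = 2·atan2(√a, √(1−a)) = 1.15356 rad → d = 6371·c ≈ 7349.30 km.

7349 km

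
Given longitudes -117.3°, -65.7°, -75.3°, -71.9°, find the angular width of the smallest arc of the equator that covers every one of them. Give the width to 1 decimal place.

51.6°

Sort the longitudes: -117.3°, -75.3°, -71.9°, -65.7°.
Eastward gaps between consecutive values (wrapping around): 42.0°, 3.4°, 6.2°, 308.4°.
Largest gap = 308.4° ⇒ minimal covering band is its complement: 360° − 308.4° = 51.6°.
Band runs from -117.3° eastward to -65.7°.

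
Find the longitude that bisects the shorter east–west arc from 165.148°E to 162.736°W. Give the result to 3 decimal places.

Signed shortest Δλ from +165.148° to -162.736° is +32.116°.
Midpoint longitude = +165.148° + (+32.116°)/2 = +165.148° + 16.058° = +181.206°.
Normalise into (−180°, 180°]: -178.794°.
(The naïve average (+165.148 + -162.736)/2 = 1.206° is on the wrong side of the globe.)

178.794°W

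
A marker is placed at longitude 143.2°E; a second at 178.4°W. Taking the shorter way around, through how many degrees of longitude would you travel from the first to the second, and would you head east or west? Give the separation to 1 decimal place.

Raw difference: -178.4 − 143.2 = -321.6°.
Normalise into (−180°, 180°]: -321.6° + 360° = 38.4°.
Positive ⇒ the second point lies to the east; separation 38.4°.

38.4° east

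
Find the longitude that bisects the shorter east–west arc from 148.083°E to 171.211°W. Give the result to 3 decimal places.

168.436°E

Signed shortest Δλ from +148.083° to -171.211° is +40.706°.
Midpoint longitude = +148.083° + (+40.706°)/2 = +148.083° + 20.353° = +168.436°.
(The naïve average (+148.083 + -171.211)/2 = -11.564° is on the wrong side of the globe.)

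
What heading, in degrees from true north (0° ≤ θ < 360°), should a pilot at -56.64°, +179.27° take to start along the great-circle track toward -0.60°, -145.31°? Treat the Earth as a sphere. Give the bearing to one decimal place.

Δλ = -145.31 − 179.27 = -324.58°; wrapped into (−180°, 180°]: 35.42°.
θ = atan2( sin Δλ · cos φ₂ , cos φ₁ · sin φ₂ − sin φ₁ · cos φ₂ · cos Δλ )
  = atan2(0.57953, 0.67486) = 40.654° → normalised to [0°, 360°): 40.654°.

40.7°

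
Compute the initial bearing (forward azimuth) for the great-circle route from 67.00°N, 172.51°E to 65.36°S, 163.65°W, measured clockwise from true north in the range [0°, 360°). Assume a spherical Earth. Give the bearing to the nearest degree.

Δλ = -163.65 − 172.51 = -336.16°; wrapped into (−180°, 180°]: 23.84°.
θ = atan2( sin Δλ · cos φ₂ , cos φ₁ · sin φ₂ − sin φ₁ · cos φ₂ · cos Δλ )
  = atan2(0.16851, -0.70618) = 166.579° → normalised to [0°, 360°): 166.579°.

167°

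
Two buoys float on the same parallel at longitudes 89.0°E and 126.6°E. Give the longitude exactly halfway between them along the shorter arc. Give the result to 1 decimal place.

Signed shortest Δλ from +89.0° to +126.6° is +37.6°.
Midpoint longitude = +89.0° + (+37.6°)/2 = +89.0° + 18.8° = +107.8°.

107.8°E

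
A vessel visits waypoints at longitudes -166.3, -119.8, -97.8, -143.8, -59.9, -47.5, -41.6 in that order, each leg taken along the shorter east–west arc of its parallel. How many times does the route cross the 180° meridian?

0

Leg 1: -166.3° → -119.8°, shortest Δλ = 46.5° (east) — does not cross 180°.
Leg 2: -119.8° → -97.8°, shortest Δλ = 22.0° (east) — does not cross 180°.
Leg 3: -97.8° → -143.8°, shortest Δλ = -46.0° (west) — does not cross 180°.
Leg 4: -143.8° → -59.9°, shortest Δλ = 83.9° (east) — does not cross 180°.
Leg 5: -59.9° → -47.5°, shortest Δλ = 12.4° (east) — does not cross 180°.
Leg 6: -47.5° → -41.6°, shortest Δλ = 5.9° (east) — does not cross 180°.
Total crossings: 0.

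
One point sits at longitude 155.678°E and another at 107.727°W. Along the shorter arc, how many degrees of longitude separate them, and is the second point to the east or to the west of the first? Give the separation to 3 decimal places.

Raw difference: -107.727 − 155.678 = -263.405°.
Normalise into (−180°, 180°]: -263.405° + 360° = 96.595°.
Positive ⇒ the second point lies to the east; separation 96.595°.

96.595° east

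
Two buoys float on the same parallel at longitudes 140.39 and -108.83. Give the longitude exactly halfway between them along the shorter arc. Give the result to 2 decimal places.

-164.22°

Signed shortest Δλ from +140.39° to -108.83° is +110.78°.
Midpoint longitude = +140.39° + (+110.78°)/2 = +140.39° + 55.39° = +195.78°.
Normalise into (−180°, 180°]: -164.22°.
(The naïve average (+140.39 + -108.83)/2 = 15.78° is on the wrong side of the globe.)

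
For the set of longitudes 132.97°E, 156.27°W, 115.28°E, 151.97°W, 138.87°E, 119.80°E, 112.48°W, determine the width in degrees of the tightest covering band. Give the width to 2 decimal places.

Sort the longitudes: -156.27°, -151.97°, -112.48°, +115.28°, +119.80°, +132.97°, +138.87°.
Eastward gaps between consecutive values (wrapping around): 4.30°, 39.49°, 227.76°, 4.52°, 13.17°, 5.90°, 64.86°.
Largest gap = 227.76° ⇒ minimal covering band is its complement: 360° − 227.76° = 132.24°.
Band runs from +115.28° eastward to -112.48°, crossing the antimeridian.

132.24°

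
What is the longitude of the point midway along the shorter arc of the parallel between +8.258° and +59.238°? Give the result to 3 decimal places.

Signed shortest Δλ from +8.258° to +59.238° is +50.980°.
Midpoint longitude = +8.258° + (+50.980°)/2 = +8.258° + 25.490° = +33.748°.

+33.748°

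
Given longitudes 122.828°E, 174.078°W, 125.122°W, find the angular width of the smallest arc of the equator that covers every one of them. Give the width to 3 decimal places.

Sort the longitudes: -174.078°, -125.122°, +122.828°.
Eastward gaps between consecutive values (wrapping around): 48.956°, 247.950°, 63.094°.
Largest gap = 247.950° ⇒ minimal covering band is its complement: 360° − 247.950° = 112.050°.
Band runs from +122.828° eastward to -125.122°, crossing the antimeridian.

112.050°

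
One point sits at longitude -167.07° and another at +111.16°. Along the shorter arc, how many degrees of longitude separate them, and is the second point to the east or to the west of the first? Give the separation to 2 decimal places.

Raw difference: 111.16 − -167.07 = 278.23°.
Normalise into (−180°, 180°]: 278.23° − 360° = -81.77°.
Negative ⇒ the second point lies to the west; separation 81.77°.

81.77° west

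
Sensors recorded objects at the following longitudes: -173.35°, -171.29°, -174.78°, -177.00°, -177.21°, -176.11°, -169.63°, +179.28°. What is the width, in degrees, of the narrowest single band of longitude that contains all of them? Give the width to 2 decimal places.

Sort the longitudes: -177.21°, -177.00°, -176.11°, -174.78°, -173.35°, -171.29°, -169.63°, +179.28°.
Eastward gaps between consecutive values (wrapping around): 0.21°, 0.89°, 1.33°, 1.43°, 2.06°, 1.66°, 348.91°, 3.51°.
Largest gap = 348.91° ⇒ minimal covering band is its complement: 360° − 348.91° = 11.09°.
Band runs from +179.28° eastward to -169.63°, crossing the antimeridian.

11.09°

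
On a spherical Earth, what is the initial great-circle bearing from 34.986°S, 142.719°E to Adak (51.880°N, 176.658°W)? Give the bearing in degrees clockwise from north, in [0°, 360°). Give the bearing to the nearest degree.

24°

Δλ = -176.658 − 142.719 = -319.377°; wrapped into (−180°, 180°]: 40.623°.
θ = atan2( sin Δλ · cos φ₂ , cos φ₁ · sin φ₂ − sin φ₁ · cos φ₂ · cos Δλ )
  = atan2(0.40192, 0.91321) = 23.755° → normalised to [0°, 360°): 23.755°.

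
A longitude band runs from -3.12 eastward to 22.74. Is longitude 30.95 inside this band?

Band width going east from -3.12° to +22.74°: ((22.74 − -3.12) mod 360) = 25.86°.
Offset of +30.95° east of the west edge: ((30.95 − -3.12) mod 360) = 34.07°.
34.07° > 25.86° ⇒ outside.

No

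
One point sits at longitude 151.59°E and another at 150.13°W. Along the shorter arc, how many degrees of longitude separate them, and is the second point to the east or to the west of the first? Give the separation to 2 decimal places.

Raw difference: -150.13 − 151.59 = -301.72°.
Normalise into (−180°, 180°]: -301.72° + 360° = 58.28°.
Positive ⇒ the second point lies to the east; separation 58.28°.

58.28° east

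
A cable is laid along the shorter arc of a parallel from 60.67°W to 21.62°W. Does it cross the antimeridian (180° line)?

No

Signed shortest Δλ = ((-21.62 − -60.67 + 180) mod 360) − 180 = 39.05°.
Going east by 39.05° from -60.67° reaches -21.62° without touching 180°.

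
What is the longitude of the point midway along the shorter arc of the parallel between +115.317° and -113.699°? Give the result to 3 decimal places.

-179.191°

Signed shortest Δλ from +115.317° to -113.699° is +130.984°.
Midpoint longitude = +115.317° + (+130.984°)/2 = +115.317° + 65.492° = +180.809°.
Normalise into (−180°, 180°]: -179.191°.
(The naïve average (+115.317 + -113.699)/2 = 0.809° is on the wrong side of the globe.)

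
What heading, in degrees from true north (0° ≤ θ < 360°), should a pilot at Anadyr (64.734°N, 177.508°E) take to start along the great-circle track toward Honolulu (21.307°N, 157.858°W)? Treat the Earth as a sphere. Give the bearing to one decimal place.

147.6°

Δλ = -157.858 − 177.508 = -335.366°; wrapped into (−180°, 180°]: 24.634°.
θ = atan2( sin Δλ · cos φ₂ , cos φ₁ · sin φ₂ − sin φ₁ · cos φ₂ · cos Δλ )
  = atan2(0.38833, -0.61075) = 147.551° → normalised to [0°, 360°): 147.551°.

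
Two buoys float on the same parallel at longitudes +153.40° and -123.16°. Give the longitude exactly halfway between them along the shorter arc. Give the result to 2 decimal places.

Signed shortest Δλ from +153.40° to -123.16° is +83.44°.
Midpoint longitude = +153.40° + (+83.44°)/2 = +153.40° + 41.72° = +195.12°.
Normalise into (−180°, 180°]: -164.88°.
(The naïve average (+153.40 + -123.16)/2 = 15.12° is on the wrong side of the globe.)

-164.88°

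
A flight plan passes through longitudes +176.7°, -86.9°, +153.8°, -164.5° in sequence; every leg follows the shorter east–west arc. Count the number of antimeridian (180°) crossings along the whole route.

3

Leg 1: +176.7° → -86.9°, shortest Δλ = 96.4° (east) — crosses 180°.
Leg 2: -86.9° → +153.8°, shortest Δλ = -119.3° (west) — crosses 180°.
Leg 3: +153.8° → -164.5°, shortest Δλ = 41.7° (east) — crosses 180°.
Total crossings: 3.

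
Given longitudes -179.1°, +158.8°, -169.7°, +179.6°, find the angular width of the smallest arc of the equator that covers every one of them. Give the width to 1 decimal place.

31.5°

Sort the longitudes: -179.1°, -169.7°, +158.8°, +179.6°.
Eastward gaps between consecutive values (wrapping around): 9.4°, 328.5°, 20.8°, 1.3°.
Largest gap = 328.5° ⇒ minimal covering band is its complement: 360° − 328.5° = 31.5°.
Band runs from +158.8° eastward to -169.7°, crossing the antimeridian.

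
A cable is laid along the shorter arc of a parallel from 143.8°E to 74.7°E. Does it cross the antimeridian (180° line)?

No

Signed shortest Δλ = ((74.7 − 143.8 + 180) mod 360) − 180 = -69.1°.
Going west by 69.1° from +143.8° reaches +74.7° without touching 180°.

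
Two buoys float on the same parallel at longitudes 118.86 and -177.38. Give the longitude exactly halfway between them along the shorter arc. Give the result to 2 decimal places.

Signed shortest Δλ from +118.86° to -177.38° is +63.76°.
Midpoint longitude = +118.86° + (+63.76°)/2 = +118.86° + 31.88° = +150.74°.
(The naïve average (+118.86 + -177.38)/2 = -29.26° is on the wrong side of the globe.)

+150.74°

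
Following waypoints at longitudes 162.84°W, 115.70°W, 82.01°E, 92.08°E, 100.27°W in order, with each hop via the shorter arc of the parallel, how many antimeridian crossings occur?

Leg 1: -162.84° → -115.70°, shortest Δλ = 47.14° (east) — does not cross 180°.
Leg 2: -115.70° → +82.01°, shortest Δλ = -162.29° (west) — crosses 180°.
Leg 3: +82.01° → +92.08°, shortest Δλ = 10.07° (east) — does not cross 180°.
Leg 4: +92.08° → -100.27°, shortest Δλ = 167.65° (east) — crosses 180°.
Total crossings: 2.

2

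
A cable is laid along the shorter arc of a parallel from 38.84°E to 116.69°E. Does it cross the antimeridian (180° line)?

Signed shortest Δλ = ((116.69 − 38.84 + 180) mod 360) − 180 = 77.85°.
Going east by 77.85° from +38.84° reaches +116.69° without touching 180°.

No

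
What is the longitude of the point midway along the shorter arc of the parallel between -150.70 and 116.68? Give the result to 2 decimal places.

Signed shortest Δλ from -150.70° to +116.68° is -92.62°.
Midpoint longitude = -150.70° + (-92.62°)/2 = -150.70° − 46.31° = -197.01°.
Normalise into (−180°, 180°]: +162.99°.
(The naïve average (-150.70 + +116.68)/2 = -17.01° is on the wrong side of the globe.)

+162.99°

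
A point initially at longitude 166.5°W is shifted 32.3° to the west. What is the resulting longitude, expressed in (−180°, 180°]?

Start at -166.5°; shift −32.3° → -198.8°.
-198.8° lies outside (−180°, 180°]; add 360° → +161.2°.

161.2°E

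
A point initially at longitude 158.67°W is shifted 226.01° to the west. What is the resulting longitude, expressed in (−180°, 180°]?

Start at -158.67°; shift −226.01° → -384.68°.
-384.68° lies outside (−180°, 180°]; add 360° → -24.68°.

24.68°W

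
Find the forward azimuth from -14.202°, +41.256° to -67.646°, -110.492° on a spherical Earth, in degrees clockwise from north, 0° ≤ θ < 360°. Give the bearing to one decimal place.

190.4°

Δλ = -110.492 − 41.256 = -151.748°.
θ = atan2( sin Δλ · cos φ₂ , cos φ₁ · sin φ₂ − sin φ₁ · cos φ₂ · cos Δλ )
  = atan2(-0.18003, -0.97878) = -169.578° → normalised to [0°, 360°): 190.422°.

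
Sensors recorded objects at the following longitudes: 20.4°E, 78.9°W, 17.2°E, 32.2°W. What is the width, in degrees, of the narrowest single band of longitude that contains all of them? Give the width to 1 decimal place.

Sort the longitudes: -78.9°, -32.2°, +17.2°, +20.4°.
Eastward gaps between consecutive values (wrapping around): 46.7°, 49.4°, 3.2°, 260.7°.
Largest gap = 260.7° ⇒ minimal covering band is its complement: 360° − 260.7° = 99.3°.
Band runs from -78.9° eastward to +20.4°.

99.3°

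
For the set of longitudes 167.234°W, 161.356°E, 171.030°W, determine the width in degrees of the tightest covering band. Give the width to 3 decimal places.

31.410°

Sort the longitudes: -171.030°, -167.234°, +161.356°.
Eastward gaps between consecutive values (wrapping around): 3.796°, 328.590°, 27.614°.
Largest gap = 328.590° ⇒ minimal covering band is its complement: 360° − 328.590° = 31.410°.
Band runs from +161.356° eastward to -167.234°, crossing the antimeridian.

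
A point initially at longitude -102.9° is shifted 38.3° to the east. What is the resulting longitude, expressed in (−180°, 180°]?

-64.6°

Start at -102.9°; shift +38.3° → -64.6°.
-64.6° already lies in (−180°, 180°].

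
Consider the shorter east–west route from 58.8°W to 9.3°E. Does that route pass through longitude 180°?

Signed shortest Δλ = ((9.3 − -58.8 + 180) mod 360) − 180 = 68.1°.
Going east by 68.1° from -58.8° reaches +9.3° without touching 180°.

No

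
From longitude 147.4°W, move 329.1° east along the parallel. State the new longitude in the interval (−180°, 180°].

Start at -147.4°; shift +329.1° → +181.7°.
+181.7° lies outside (−180°, 180°]; subtract 360° → -178.3°.

178.3°W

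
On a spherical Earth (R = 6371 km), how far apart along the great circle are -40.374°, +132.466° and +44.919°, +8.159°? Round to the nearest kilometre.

Δλ = 8.159 − 132.466 = -124.307°.
Δφ = 44.919 − -40.374 = 85.293°.
a = sin²(Δφ/2) + cos φ₁ · cos φ₂ · sin²(Δλ/2) = 0.880725.
c = 2·atan2(√a, √(1−a)) = 2.43634 rad → d = 6371·c ≈ 15521.95 km.

15522 km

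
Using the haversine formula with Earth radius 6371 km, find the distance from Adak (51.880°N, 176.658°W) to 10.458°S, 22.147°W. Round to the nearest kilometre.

14866 km

Δλ = -22.147 − -176.658 = 154.511°.
Δφ = -10.458 − 51.880 = -62.338°.
a = sin²(Δφ/2) + cos φ₁ · cos φ₂ · sin²(Δλ/2) = 0.845386.
c = 2·atan2(√a, √(1−a)) = 2.33335 rad → d = 6371·c ≈ 14865.78 km.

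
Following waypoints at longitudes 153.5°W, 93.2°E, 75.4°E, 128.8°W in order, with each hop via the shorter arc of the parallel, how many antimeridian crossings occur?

Leg 1: -153.5° → +93.2°, shortest Δλ = -113.3° (west) — crosses 180°.
Leg 2: +93.2° → +75.4°, shortest Δλ = -17.8° (west) — does not cross 180°.
Leg 3: +75.4° → -128.8°, shortest Δλ = 155.8° (east) — crosses 180°.
Total crossings: 2.

2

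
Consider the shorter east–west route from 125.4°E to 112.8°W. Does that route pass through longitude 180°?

Naïve |-112.8 − 125.4| = 238.2° > 180°, so the shorter arc goes the other way round — across 180°.
Signed shortest Δλ = ((-112.8 − 125.4 + 180) mod 360) − 180 = 121.8°.
Going east by 121.8° from +125.4° passes through 180° before reaching -112.8°.

Yes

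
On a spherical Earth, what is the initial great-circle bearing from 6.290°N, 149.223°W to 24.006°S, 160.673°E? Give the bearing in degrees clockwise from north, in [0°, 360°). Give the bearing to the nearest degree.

Δλ = 160.673 − -149.223 = 309.896°; wrapped into (−180°, 180°]: -50.104°.
θ = atan2( sin Δλ · cos φ₂ , cos φ₁ · sin φ₂ − sin φ₁ · cos φ₂ · cos Δλ )
  = atan2(-0.70085, -0.46858) = -123.766° → normalised to [0°, 360°): 236.234°.

236°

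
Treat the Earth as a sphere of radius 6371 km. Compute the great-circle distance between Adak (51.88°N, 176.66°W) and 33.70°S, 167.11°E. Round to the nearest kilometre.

9647 km

Δλ = 167.11 − -176.66 = 343.77°; wrapped into (−180°, 180°]: -16.23°.
Δφ = -33.70 − 51.88 = -85.58°.
a = sin²(Δφ/2) + cos φ₁ · cos φ₂ · sin²(Δλ/2) = 0.471700.
c = 2·atan2(√a, √(1−a)) = 1.51417 rad → d = 6371·c ≈ 9646.75 km.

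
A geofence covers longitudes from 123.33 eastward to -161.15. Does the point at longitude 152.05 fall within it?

Band width going east from +123.33° to -161.15°: ((-161.15 − 123.33) mod 360) = 75.52°.
Offset of +152.05° east of the west edge: ((152.05 − 123.33) mod 360) = 28.72°.
28.72° ≤ 75.52° ⇒ inside.

Yes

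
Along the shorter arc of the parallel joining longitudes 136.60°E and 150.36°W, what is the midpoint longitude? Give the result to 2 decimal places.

Signed shortest Δλ from +136.60° to -150.36° is +73.04°.
Midpoint longitude = +136.60° + (+73.04°)/2 = +136.60° + 36.52° = +173.12°.
(The naïve average (+136.60 + -150.36)/2 = -6.88° is on the wrong side of the globe.)

173.12°E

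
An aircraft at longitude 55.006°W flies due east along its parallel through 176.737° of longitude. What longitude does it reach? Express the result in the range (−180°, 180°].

Start at -55.006°; shift +176.737° → +121.731°.
+121.731° already lies in (−180°, 180°].

121.731°E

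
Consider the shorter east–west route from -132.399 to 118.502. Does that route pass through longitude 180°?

Naïve |118.502 − -132.399| = 250.901° > 180°, so the shorter arc goes the other way round — across 180°.
Signed shortest Δλ = ((118.502 − -132.399 + 180) mod 360) − 180 = -109.099°.
Going west by 109.099° from -132.399° passes through 180° before reaching +118.502°.

Yes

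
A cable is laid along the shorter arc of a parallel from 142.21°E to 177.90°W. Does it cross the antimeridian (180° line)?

Yes

Naïve |-177.90 − 142.21| = 320.11° > 180°, so the shorter arc goes the other way round — across 180°.
Signed shortest Δλ = ((-177.90 − 142.21 + 180) mod 360) − 180 = 39.89°.
Going east by 39.89° from +142.21° passes through 180° before reaching -177.90°.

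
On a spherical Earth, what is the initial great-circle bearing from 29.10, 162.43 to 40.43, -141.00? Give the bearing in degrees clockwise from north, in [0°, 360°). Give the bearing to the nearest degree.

Δλ = -141.00 − 162.43 = -303.43°; wrapped into (−180°, 180°]: 56.57°.
θ = atan2( sin Δλ · cos φ₂ , cos φ₁ · sin φ₂ − sin φ₁ · cos φ₂ · cos Δλ )
  = atan2(0.63527, 0.36271) = 60.276° → normalised to [0°, 360°): 60.276°.

60°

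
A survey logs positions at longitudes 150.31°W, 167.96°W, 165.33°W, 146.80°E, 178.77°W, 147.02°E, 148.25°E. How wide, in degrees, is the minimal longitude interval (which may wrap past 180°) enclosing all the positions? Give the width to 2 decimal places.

62.89°

Sort the longitudes: -178.77°, -167.96°, -165.33°, -150.31°, +146.80°, +147.02°, +148.25°.
Eastward gaps between consecutive values (wrapping around): 10.81°, 2.63°, 15.02°, 297.11°, 0.22°, 1.23°, 32.98°.
Largest gap = 297.11° ⇒ minimal covering band is its complement: 360° − 297.11° = 62.89°.
Band runs from +146.80° eastward to -150.31°, crossing the antimeridian.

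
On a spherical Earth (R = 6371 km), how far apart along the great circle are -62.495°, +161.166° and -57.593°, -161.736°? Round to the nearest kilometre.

2098 km

Δλ = -161.736 − 161.166 = -322.902°; wrapped into (−180°, 180°]: 37.098°.
Δφ = -57.593 − -62.495 = 4.902°.
a = sin²(Δφ/2) + cos φ₁ · cos φ₂ · sin²(Δλ/2) = 0.026876.
c = 2·atan2(√a, √(1−a)) = 0.32936 rad → d = 6371·c ≈ 2098.38 km.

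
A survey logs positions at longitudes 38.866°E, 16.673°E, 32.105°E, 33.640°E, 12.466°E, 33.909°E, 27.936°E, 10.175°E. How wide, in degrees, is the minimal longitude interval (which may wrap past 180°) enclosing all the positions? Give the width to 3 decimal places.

Sort the longitudes: +10.175°, +12.466°, +16.673°, +27.936°, +32.105°, +33.640°, +33.909°, +38.866°.
Eastward gaps between consecutive values (wrapping around): 2.291°, 4.207°, 11.263°, 4.169°, 1.535°, 0.269°, 4.957°, 331.309°.
Largest gap = 331.309° ⇒ minimal covering band is its complement: 360° − 331.309° = 28.691°.
Band runs from +10.175° eastward to +38.866°.

28.691°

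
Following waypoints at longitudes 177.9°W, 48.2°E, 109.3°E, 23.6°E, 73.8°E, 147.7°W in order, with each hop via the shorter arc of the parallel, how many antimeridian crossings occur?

2

Leg 1: -177.9° → +48.2°, shortest Δλ = -133.9° (west) — crosses 180°.
Leg 2: +48.2° → +109.3°, shortest Δλ = 61.1° (east) — does not cross 180°.
Leg 3: +109.3° → +23.6°, shortest Δλ = -85.7° (west) — does not cross 180°.
Leg 4: +23.6° → +73.8°, shortest Δλ = 50.2° (east) — does not cross 180°.
Leg 5: +73.8° → -147.7°, shortest Δλ = 138.5° (east) — crosses 180°.
Total crossings: 2.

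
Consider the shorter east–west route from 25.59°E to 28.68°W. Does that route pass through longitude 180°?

Signed shortest Δλ = ((-28.68 − 25.59 + 180) mod 360) − 180 = -54.27°.
Going west by 54.27° from +25.59° reaches -28.68° without touching 180°.

No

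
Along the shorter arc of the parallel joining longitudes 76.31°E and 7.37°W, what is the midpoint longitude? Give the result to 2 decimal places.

Signed shortest Δλ from +76.31° to -7.37° is -83.68°.
Midpoint longitude = +76.31° + (-83.68°)/2 = +76.31° − 41.84° = +34.47°.

34.47°E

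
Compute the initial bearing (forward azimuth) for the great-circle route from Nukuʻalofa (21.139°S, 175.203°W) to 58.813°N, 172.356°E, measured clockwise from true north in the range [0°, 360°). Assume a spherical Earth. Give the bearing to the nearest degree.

354°

Δλ = 172.356 − -175.203 = 347.559°; wrapped into (−180°, 180°]: -12.441°.
θ = atan2( sin Δλ · cos φ₂ , cos φ₁ · sin φ₂ − sin φ₁ · cos φ₂ · cos Δλ )
  = atan2(-0.11156, 0.98028) = -6.493° → normalised to [0°, 360°): 353.507°.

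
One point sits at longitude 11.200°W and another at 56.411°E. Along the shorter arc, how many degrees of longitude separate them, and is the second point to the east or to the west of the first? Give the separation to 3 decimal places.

67.611° east

Raw difference: 56.411 − -11.200 = 67.611°.
Normalise into (−180°, 180°]: 67.611° stays 67.611°.
Positive ⇒ the second point lies to the east; separation 67.611°.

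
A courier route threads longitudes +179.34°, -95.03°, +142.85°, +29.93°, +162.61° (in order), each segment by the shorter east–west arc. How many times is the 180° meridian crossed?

Leg 1: +179.34° → -95.03°, shortest Δλ = 85.63° (east) — crosses 180°.
Leg 2: -95.03° → +142.85°, shortest Δλ = -122.12° (west) — crosses 180°.
Leg 3: +142.85° → +29.93°, shortest Δλ = -112.92° (west) — does not cross 180°.
Leg 4: +29.93° → +162.61°, shortest Δλ = 132.68° (east) — does not cross 180°.
Total crossings: 2.

2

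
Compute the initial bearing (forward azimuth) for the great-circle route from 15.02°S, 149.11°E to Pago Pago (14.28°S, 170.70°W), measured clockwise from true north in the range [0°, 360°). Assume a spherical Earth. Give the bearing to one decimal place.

94.2°

Δλ = -170.70 − 149.11 = -319.81°; wrapped into (−180°, 180°]: 40.19°.
θ = atan2( sin Δλ · cos φ₂ , cos φ₁ · sin φ₂ − sin φ₁ · cos φ₂ · cos Δλ )
  = atan2(0.62539, -0.04638) = 94.241° → normalised to [0°, 360°): 94.241°.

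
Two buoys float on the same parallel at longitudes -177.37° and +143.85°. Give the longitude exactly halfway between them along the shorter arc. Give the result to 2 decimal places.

Signed shortest Δλ from -177.37° to +143.85° is -38.78°.
Midpoint longitude = -177.37° + (-38.78°)/2 = -177.37° − 19.39° = -196.76°.
Normalise into (−180°, 180°]: +163.24°.
(The naïve average (-177.37 + +143.85)/2 = -16.76° is on the wrong side of the globe.)

+163.24°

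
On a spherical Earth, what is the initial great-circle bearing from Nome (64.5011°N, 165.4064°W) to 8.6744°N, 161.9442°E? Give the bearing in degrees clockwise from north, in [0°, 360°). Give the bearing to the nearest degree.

Δλ = 161.9442 − -165.4064 = 327.3506°; wrapped into (−180°, 180°]: -32.6494°.
θ = atan2( sin Δλ · cos φ₂ , cos φ₁ · sin φ₂ − sin φ₁ · cos φ₂ · cos Δλ )
  = atan2(-0.53333, -0.68635) = -142.151° → normalised to [0°, 360°): 217.849°.

218°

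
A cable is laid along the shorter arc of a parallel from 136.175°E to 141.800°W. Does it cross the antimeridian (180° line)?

Yes

Naïve |-141.800 − 136.175| = 277.975° > 180°, so the shorter arc goes the other way round — across 180°.
Signed shortest Δλ = ((-141.800 − 136.175 + 180) mod 360) − 180 = 82.025°.
Going east by 82.025° from +136.175° passes through 180° before reaching -141.800°.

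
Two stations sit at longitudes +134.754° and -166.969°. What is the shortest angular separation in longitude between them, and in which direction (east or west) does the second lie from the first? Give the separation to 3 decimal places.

58.277° east

Raw difference: -166.969 − 134.754 = -301.723°.
Normalise into (−180°, 180°]: -301.723° + 360° = 58.277°.
Positive ⇒ the second point lies to the east; separation 58.277°.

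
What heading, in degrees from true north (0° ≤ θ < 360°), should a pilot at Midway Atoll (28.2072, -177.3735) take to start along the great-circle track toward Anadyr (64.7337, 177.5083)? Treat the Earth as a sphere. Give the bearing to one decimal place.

356.3°

Δλ = 177.5083 − -177.3735 = 354.8818°; wrapped into (−180°, 180°]: -5.1182°.
θ = atan2( sin Δλ · cos φ₂ , cos φ₁ · sin φ₂ − sin φ₁ · cos φ₂ · cos Δλ )
  = atan2(-0.03808, 0.59600) = -3.656° → normalised to [0°, 360°): 356.344°.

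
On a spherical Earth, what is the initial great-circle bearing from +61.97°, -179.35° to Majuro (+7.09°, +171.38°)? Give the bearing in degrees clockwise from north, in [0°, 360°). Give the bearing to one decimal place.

191.2°

Δλ = 171.38 − -179.35 = 350.73°; wrapped into (−180°, 180°]: -9.27°.
θ = atan2( sin Δλ · cos φ₂ , cos φ₁ · sin φ₂ − sin φ₁ · cos φ₂ · cos Δλ )
  = atan2(-0.15986, -0.80651) = -168.789° → normalised to [0°, 360°): 191.211°.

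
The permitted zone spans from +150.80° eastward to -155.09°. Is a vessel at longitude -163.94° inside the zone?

Yes

Band width going east from +150.80° to -155.09°: ((-155.09 − 150.80) mod 360) = 54.11°.
Offset of -163.94° east of the west edge: ((-163.94 − 150.80) mod 360) = 45.26°.
45.26° ≤ 54.11° ⇒ inside.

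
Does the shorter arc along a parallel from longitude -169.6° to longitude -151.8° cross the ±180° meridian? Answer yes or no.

Signed shortest Δλ = ((-151.8 − -169.6 + 180) mod 360) − 180 = 17.8°.
Going east by 17.8° from -169.6° reaches -151.8° without touching 180°.

No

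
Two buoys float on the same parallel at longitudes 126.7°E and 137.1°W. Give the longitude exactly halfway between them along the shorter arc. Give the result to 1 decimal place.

174.8°E

Signed shortest Δλ from +126.7° to -137.1° is +96.2°.
Midpoint longitude = +126.7° + (+96.2°)/2 = +126.7° + 48.1° = +174.8°.
(The naïve average (+126.7 + -137.1)/2 = -5.2° is on the wrong side of the globe.)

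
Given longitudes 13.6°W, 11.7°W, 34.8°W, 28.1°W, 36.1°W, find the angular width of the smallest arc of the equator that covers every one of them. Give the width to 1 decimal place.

Sort the longitudes: -36.1°, -34.8°, -28.1°, -13.6°, -11.7°.
Eastward gaps between consecutive values (wrapping around): 1.3°, 6.7°, 14.5°, 1.9°, 335.6°.
Largest gap = 335.6° ⇒ minimal covering band is its complement: 360° − 335.6° = 24.4°.
Band runs from -36.1° eastward to -11.7°.

24.4°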